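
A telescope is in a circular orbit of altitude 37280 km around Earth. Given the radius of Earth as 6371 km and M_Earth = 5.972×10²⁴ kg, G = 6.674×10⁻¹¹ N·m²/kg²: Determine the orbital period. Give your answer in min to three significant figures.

T ≈ 1510 min

μ = GM = 6.674×10⁻¹¹ × 5.972×10²⁴ = 3.986×10¹⁴ m³/s².
r = 6371 + 37280 = 43651 km = 4.3651×10⁷ m.
Kepler's third law: T = 2π√(r³/μ) = 2π√((4.365×10⁷)³ / 3.986×10¹⁴).
r³/μ = 2.087×10⁸ s², so T = 2π × 1.445×10⁴ = 9.076×10⁴ s.
Converting: 9.076×10⁴ s ÷ 60.00 = 1513 min.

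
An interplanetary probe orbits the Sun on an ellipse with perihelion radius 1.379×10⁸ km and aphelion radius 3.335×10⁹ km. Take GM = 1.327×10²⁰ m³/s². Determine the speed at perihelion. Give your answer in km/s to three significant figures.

v ≈ 43.0 km/s

Semi-major axis a = (r_p + r_a)/2 = 1.7364×10⁹ km = 1.736×10¹² m.
Vis-viva: v² = μ(2/r − 1/a) = 1.327×10²⁰ × (1.450×10⁻¹¹ − 5.759×10⁻¹³) = 1.848×10⁹ m²/s².
v = 42990 m/s = 42.99 km/s.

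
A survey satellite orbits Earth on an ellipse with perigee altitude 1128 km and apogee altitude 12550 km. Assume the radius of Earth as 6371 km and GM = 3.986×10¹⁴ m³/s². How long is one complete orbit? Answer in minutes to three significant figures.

T ≈ 252 minutes

r_p = 6371 + 1128 = 7499.0 km = 7.4990×10⁶ m.
r_a = 6371 + 12550 = 18921 km = 1.8921×10⁷ m.
Semi-major axis a = (r_p + r_a)/2 = (7499.0 + 18921)/2 = 13210 km = 1.321×10⁷ m.
By Kepler's third law T = 2π√(a³/μ) = 2π × 2.405×10³ = 1.511×10⁴ s.
= 251.8 minutes.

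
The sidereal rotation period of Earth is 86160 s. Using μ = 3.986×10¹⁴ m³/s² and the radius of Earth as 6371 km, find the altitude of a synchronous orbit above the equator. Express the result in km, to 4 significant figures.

h_sync ≈ 35790 km

A synchronous orbit has period T, so by Kepler's third law a = (μT²/4π²)^(1/3).
μT²/4π² = 3.986×10¹⁴ × (8.616×10⁴)² / 39.48 = 7.495×10²² m³.
a = 4.216×10⁷ m = 42163 km.
Altitude h = a − R = 42163 − 6371 = 35792 km.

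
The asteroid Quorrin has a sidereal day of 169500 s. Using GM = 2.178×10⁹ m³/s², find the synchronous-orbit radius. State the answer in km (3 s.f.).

A synchronous orbit has period T, so by Kepler's third law a = (μT²/4π²)^(1/3).
μT²/4π² = 2.178×10⁹ × (1.695×10⁵)² / 39.48 = 1.585×10¹⁸ m³.
a = 1.166×10⁶ m = 1165.9 km.

r_sync ≈ 1170 km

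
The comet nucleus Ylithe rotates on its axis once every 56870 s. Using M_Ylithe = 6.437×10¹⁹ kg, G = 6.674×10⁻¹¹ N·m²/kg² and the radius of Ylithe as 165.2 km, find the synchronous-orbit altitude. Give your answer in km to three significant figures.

μ = GM = 6.674×10⁻¹¹ × 6.437×10¹⁹ = 4.296×10⁹ m³/s².
A synchronous orbit has period T, so by Kepler's third law a = (μT²/4π²)^(1/3).
μT²/4π² = 4.296×10⁹ × (5.687×10⁴)² / 39.48 = 3.519×10¹⁷ m³.
a = 7.060×10⁵ m = 706.03 km.
Altitude h = a − R = 706.03 − 165.2 = 540.83 km.

h_sync ≈ 541 km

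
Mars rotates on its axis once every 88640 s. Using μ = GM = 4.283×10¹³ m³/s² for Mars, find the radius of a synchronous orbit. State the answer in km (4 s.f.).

r_sync ≈ 20430 km

A synchronous orbit has period T, so by Kepler's third law a = (μT²/4π²)^(1/3).
μT²/4π² = 4.283×10¹³ × (8.864×10⁴)² / 39.48 = 8.524×10²¹ m³.
a = 2.043×10⁷ m = 20428 km.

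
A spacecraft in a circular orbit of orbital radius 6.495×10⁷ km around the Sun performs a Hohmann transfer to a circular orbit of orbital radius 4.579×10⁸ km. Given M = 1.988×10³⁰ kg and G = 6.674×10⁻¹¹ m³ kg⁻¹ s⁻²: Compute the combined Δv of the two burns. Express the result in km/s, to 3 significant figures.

Δv_total ≈ 23.2 km/s

μ = GM = 6.674×10⁻¹¹ × 1.988×10³⁰ = 1.327×10²⁰ m³/s².
r₁ = 6.495×10⁷ km = 6.495×10¹⁰ m.
r₂ = 4.579×10⁸ km = 4.579×10¹¹ m.
Transfer ellipse a_t = (r₁ + r₂)/2 = 2.614×10¹¹ m.
At r₁: circular v_c1 = √(μ/r₁) = 45200 m/s; transfer-perihelion v_p = √[μ(2/r₁ − 1/a_t)] = 59820 m/s.
Δv₁ = v_p − v_c1 = 14620 m/s.
At r₂: circular v_c2 = √(μ/r₂) = 17020 m/s; transfer-aphelion v_a = √[μ(2/r₂ − 1/a_t)] = 8485 m/s.
Δv₂ = v_c2 − v_a = 8538 m/s.
Total Δv = Δv₁ + Δv₂ = 23160 m/s = 23.16 km/s.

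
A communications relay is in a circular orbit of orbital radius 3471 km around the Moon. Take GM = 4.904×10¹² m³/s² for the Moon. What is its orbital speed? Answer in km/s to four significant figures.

v ≈ 1.189 km/s

r = 3471 km = 3.471×10⁶ m.
For a circular orbit v = √(μ/r) = √(4.904×10¹² / 3.471×10⁶) = √(1.413×10⁶) = 1189 m/s.
That is 1.189 km/s.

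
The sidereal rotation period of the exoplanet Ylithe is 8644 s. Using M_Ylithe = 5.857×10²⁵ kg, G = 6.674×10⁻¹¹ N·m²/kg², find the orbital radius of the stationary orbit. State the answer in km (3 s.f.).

r_sync ≈ 19500 km

μ = GM = 6.674×10⁻¹¹ × 5.857×10²⁵ = 3.909×10¹⁵ m³/s².
A synchronous orbit has period T, so by Kepler's third law a = (μT²/4π²)^(1/3).
μT²/4π² = 3.909×10¹⁵ × (8.644×10³)² / 39.48 = 7.398×10²¹ m³.
a = 1.949×10⁷ m = 19485 km.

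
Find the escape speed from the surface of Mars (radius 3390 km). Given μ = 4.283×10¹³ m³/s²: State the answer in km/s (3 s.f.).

v_esc ≈ 5.03 km/s

r = R = 3.390×10⁶ m.
Escape speed v_esc = √(2μ/r) = √(2 × 4.283×10¹³ / 3.390×10⁶) = √(2.527×10⁷) = 5027 m/s.
= 5.027 km/s.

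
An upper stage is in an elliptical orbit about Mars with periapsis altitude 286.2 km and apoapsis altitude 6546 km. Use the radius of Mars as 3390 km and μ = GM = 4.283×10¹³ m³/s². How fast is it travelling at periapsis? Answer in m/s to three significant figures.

r_p = 3390 + 286.2 = 3676.2 km = 3.6762×10⁶ m.
r_a = 3390 + 6546 = 9936.0 km = 9.9360×10⁶ m.
Semi-major axis a = (r_p + r_a)/2 = 6806.1 km = 6.806×10⁶ m.
Vis-viva: v² = μ(2/r − 1/a) = 4.283×10¹³ × (5.440×10⁻⁷ − 1.469×10⁻⁷) = 1.701×10⁷ m²/s².
v = 4124 m/s.

v ≈ 4120 m/s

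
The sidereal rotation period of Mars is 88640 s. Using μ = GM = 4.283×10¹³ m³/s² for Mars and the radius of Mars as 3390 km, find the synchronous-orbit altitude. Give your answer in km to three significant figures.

A synchronous orbit has period T, so by Kepler's third law a = (μT²/4π²)^(1/3).
μT²/4π² = 4.283×10¹³ × (8.864×10⁴)² / 39.48 = 8.524×10²¹ m³.
a = 2.043×10⁷ m = 20428 km.
Altitude h = a − R = 20428 − 3390 = 17038 km.

h_sync ≈ 17000 km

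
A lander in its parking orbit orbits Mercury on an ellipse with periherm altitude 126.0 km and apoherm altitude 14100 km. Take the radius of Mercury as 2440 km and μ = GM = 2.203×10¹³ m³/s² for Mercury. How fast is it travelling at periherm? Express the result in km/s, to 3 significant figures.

r_p = 2440 + 126.0 = 2566.0 km = 2.5660×10⁶ m.
r_a = 2440 + 14100 = 16540 km = 1.6540×10⁷ m.
Semi-major axis a = (r_p + r_a)/2 = 9553.0 km = 9.553×10⁶ m.
Vis-viva: v² = μ(2/r − 1/a) = 2.203×10¹³ × (7.794×10⁻⁷ − 1.047×10⁻⁷) = 1.486×10⁷ m²/s².
v = 3855 m/s = 3.855 km/s.

v ≈ 3.86 km/s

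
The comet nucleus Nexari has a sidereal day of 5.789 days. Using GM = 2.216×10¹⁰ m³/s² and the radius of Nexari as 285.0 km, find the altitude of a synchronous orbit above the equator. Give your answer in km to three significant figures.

T = 5.789 days = 5.002×10⁵ s.
A synchronous orbit has period T, so by Kepler's third law a = (μT²/4π²)^(1/3).
μT²/4π² = 2.216×10¹⁰ × (5.002×10⁵)² / 39.48 = 1.404×10²⁰ m³.
a = 5.198×10⁶ m = 5197.7 km.
Altitude h = a − R = 5197.7 − 285.0 = 4912.7 km.

h_sync ≈ 4910 km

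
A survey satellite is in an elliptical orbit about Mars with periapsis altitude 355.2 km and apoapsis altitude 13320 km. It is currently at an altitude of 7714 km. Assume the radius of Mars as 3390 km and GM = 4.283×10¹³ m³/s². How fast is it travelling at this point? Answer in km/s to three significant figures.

r_p = 3390 + 355.2 = 3745.2 km = 3.7452×10⁶ m.
r_a = 3390 + 13320 = 16710 km = 1.6710×10⁷ m.
r = 3390 + 7714 = 11104 km = 1.110×10⁷ m.
Semi-major axis a = (r_p + r_a)/2 = 10228 km = 1.023×10⁷ m.
Vis-viva: v² = μ(2/r − 1/a) = 4.283×10¹³ × (1.801×10⁻⁷ − 9.777×10⁻⁸) = 3.527×10⁶ m²/s².
v = 1878 m/s = 1.878 km/s.

v ≈ 1.88 km/s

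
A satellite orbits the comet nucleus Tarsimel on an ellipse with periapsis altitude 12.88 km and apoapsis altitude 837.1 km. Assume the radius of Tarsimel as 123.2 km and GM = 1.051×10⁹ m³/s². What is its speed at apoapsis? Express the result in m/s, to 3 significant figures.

r_p = 123.2 + 12.88 = 136.08 km = 1.3608×10⁵ m.
r_a = 123.2 + 837.1 = 960.30 km = 9.6030×10⁵ m.
Semi-major axis a = (r_p + r_a)/2 = 548.19 km = 5.482×10⁵ m.
Vis-viva: v² = μ(2/r − 1/a) = 1.051×10⁹ × (2.083×10⁻⁶ − 1.824×10⁻⁶) = 2.717×10² m²/s².
v = 16.48 m/s.

v ≈ 16.5 m/s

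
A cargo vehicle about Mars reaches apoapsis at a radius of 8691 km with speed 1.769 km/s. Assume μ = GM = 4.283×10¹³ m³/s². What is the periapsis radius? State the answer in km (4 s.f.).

r_a = 8.691×10⁶ m.
Specific energy ε = v²/2 − μ/r = -3.363×10⁶ J/kg, so a = −μ/(2ε) = 6.367×10⁶ m.
The apsides satisfy r_p + r_a = 2a, so the periapsis radius is 2a − r_a = 4.043×10⁶ m = 4043.1 km.

periapsis radius ≈ 4043 km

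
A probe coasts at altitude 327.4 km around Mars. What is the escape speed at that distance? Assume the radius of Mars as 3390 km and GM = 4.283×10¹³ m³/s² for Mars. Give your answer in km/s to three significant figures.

r = 3390 + 327.4 = 3717.4 km = 3.7174×10⁶ m.
Escape speed v_esc = √(2μ/r) = √(2 × 4.283×10¹³ / 3.717×10⁶) = √(2.304×10⁷) = 4800 m/s.
= 4.800 km/s.

v_esc ≈ 4.80 km/s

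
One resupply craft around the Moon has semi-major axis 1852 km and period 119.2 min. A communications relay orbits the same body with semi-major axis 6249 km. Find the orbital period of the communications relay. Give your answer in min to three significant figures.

T₂ ≈ 739 min

Kepler's third law: T² ∝ a³, so T₂ = T₁ (a₂/a₁)^(3/2).
a₂/a₁ = 3.374, (a₂/a₁)^(3/2) = 6.198.
T₂ = 119.2 × 6.198 = 738.8 min.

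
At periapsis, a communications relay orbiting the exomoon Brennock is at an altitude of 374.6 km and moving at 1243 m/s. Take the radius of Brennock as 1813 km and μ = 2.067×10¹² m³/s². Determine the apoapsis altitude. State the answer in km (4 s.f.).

r_p = 1813 + 374.6 = 2187.6 km = 2.188×10⁶ m.
Specific energy ε = v²/2 − μ/r = -1.723×10⁵ J/kg, so a = −μ/(2ε) = 5.997×10⁶ m.
The apsides satisfy r_p + r_a = 2a, so the apoapsis radius is 2a − r_p = 9.806×10⁶ m = 9805.7 km.
Apoapsis altitude = 9805.7 − 1813 = 7992.7 km.

apoapsis altitude ≈ 7993 km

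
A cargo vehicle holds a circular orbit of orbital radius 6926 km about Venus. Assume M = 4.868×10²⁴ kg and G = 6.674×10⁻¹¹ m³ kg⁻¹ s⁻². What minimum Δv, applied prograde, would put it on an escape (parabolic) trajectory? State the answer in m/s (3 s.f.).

μ = GM = 6.674×10⁻¹¹ × 4.868×10²⁴ = 3.249×10¹⁴ m³/s².
r = 6926 km = 6.926×10⁶ m.
Circular speed v_c = √(μ/r) = 6849 m/s.
Escape speed v_esc = √(2μ/r) = √2 × v_c = 9686 m/s.
Δv = v_esc − v_c = 2837 m/s.

Δv ≈ 2840 m/s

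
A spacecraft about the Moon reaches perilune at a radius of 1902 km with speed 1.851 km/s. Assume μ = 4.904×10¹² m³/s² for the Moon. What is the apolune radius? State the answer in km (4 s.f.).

apolune radius ≈ 3766 km

r_p = 1.902×10⁶ m.
Specific energy ε = v²/2 − μ/r = -8.652×10⁵ J/kg, so a = −μ/(2ε) = 2.834×10⁶ m.
The apsides satisfy r_p + r_a = 2a, so the apolune radius is 2a − r_p = 3.766×10⁶ m = 3765.8 km.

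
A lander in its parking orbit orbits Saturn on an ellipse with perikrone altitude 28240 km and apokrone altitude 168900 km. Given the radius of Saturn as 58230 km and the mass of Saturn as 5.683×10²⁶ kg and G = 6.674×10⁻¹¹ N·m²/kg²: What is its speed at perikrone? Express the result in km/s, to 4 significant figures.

μ = GM = 6.674×10⁻¹¹ × 5.683×10²⁶ = 3.793×10¹⁶ m³/s².
r_p = 58230 + 28240 = 86470 km = 8.6470×10⁷ m.
r_a = 58230 + 168900 = 227130 km = 2.2713×10⁸ m.
Semi-major axis a = (r_p + r_a)/2 = 1.5680×10⁵ km = 1.568×10⁸ m.
Vis-viva: v² = μ(2/r − 1/a) = 3.793×10¹⁶ × (2.313×10⁻⁸ − 6.378×10⁻⁹) = 6.354×10⁸ m²/s².
v = 25210 m/s = 25.21 km/s.

v ≈ 25.21 km/s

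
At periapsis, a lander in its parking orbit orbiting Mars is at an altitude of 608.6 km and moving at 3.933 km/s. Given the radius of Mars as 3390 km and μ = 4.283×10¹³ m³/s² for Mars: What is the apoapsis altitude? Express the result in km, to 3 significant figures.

r_p = 3390 + 608.6 = 3998.6 km = 3.999×10⁶ m.
Specific energy ε = v²/2 − μ/r = -2.977×10⁶ J/kg, so a = −μ/(2ε) = 7.193×10⁶ m.
The apsides satisfy r_p + r_a = 2a, so the apoapsis radius is 2a − r_p = 1.039×10⁷ m = 10388 km.
Apoapsis altitude = 10388 − 3390 = 6998.3 km.

apoapsis altitude ≈ 7000 km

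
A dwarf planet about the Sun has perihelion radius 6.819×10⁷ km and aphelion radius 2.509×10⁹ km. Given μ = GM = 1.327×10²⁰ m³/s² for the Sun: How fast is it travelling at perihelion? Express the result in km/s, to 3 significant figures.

v ≈ 61.6 km/s

Semi-major axis a = (r_p + r_a)/2 = 1.2886×10⁹ km = 1.289×10¹² m.
Vis-viva: v² = μ(2/r − 1/a) = 1.327×10²⁰ × (2.933×10⁻¹¹ − 7.760×10⁻¹³) = 3.789×10⁹ m²/s².
v = 61560 m/s = 61.56 km/s.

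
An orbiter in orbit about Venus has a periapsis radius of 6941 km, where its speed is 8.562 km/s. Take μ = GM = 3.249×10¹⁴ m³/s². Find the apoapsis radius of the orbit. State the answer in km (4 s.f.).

apoapsis radius ≈ 25050 km

r_p = 6.941×10⁶ m.
Specific energy ε = v²/2 − μ/r = -1.015×10⁷ J/kg, so a = −μ/(2ε) = 1.600×10⁷ m.
The apsides satisfy r_p + r_a = 2a, so the apoapsis radius is 2a − r_p = 2.505×10⁷ m = 25053 km.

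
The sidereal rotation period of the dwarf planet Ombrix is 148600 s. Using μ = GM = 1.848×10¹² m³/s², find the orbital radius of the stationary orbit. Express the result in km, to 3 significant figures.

A synchronous orbit has period T, so by Kepler's third law a = (μT²/4π²)^(1/3).
μT²/4π² = 1.848×10¹² × (1.486×10⁵)² / 39.48 = 1.034×10²¹ m³.
a = 1.011×10⁷ m = 10111 km.

r_sync ≈ 10100 km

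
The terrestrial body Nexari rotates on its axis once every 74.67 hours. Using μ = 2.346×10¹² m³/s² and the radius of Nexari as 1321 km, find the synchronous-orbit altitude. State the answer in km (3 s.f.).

h_sync ≈ 14900 km

T = 74.67 hours = 2.688×10⁵ s.
A synchronous orbit has period T, so by Kepler's third law a = (μT²/4π²)^(1/3).
μT²/4π² = 2.346×10¹² × (2.688×10⁵)² / 39.48 = 4.294×10²¹ m³.
a = 1.625×10⁷ m = 16254 km.
Altitude h = a − R = 16254 − 1321 = 14933 km.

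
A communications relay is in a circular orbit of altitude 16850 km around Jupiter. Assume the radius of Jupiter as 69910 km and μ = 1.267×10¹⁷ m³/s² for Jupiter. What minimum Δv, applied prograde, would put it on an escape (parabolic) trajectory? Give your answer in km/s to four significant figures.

r = 69910 + 16850 = 86760 km = 8.6760×10⁷ m.
Circular speed v_c = √(μ/r) = 38210 m/s.
Escape speed v_esc = √(2μ/r) = √2 × v_c = 54040 m/s.
Δv = v_esc − v_c = 15830 m/s = 15.83 km/s.

Δv ≈ 15.83 km/s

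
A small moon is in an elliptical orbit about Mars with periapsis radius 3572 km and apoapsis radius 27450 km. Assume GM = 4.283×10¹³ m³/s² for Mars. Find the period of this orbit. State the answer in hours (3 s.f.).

Semi-major axis a = (r_p + r_a)/2 = (3572.0 + 27450)/2 = 15511 km = 1.551×10⁷ m.
By Kepler's third law T = 2π√(a³/μ) = 2π × 9.334×10³ = 5.865×10⁴ s.
= 16.29 hours.

T ≈ 16.3 hours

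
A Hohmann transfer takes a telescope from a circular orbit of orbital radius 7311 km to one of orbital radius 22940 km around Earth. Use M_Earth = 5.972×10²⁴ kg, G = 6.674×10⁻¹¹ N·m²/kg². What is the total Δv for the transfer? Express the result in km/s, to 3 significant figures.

μ = GM = 6.674×10⁻¹¹ × 5.972×10²⁴ = 3.986×10¹⁴ m³/s².
r₁ = 7311 km = 7.311×10⁶ m.
r₂ = 22940 km = 2.294×10⁷ m.
Transfer ellipse a_t = (r₁ + r₂)/2 = 1.513×10⁷ m.
At r₁: circular v_c1 = √(μ/r₁) = 7384 m/s; transfer-perigee v_p = √[μ(2/r₁ − 1/a_t)] = 9093 m/s.
Δv₁ = v_p − v_c1 = 1709 m/s.
At r₂: circular v_c2 = √(μ/r₂) = 4168 m/s; transfer-apogee v_a = √[μ(2/r₂ − 1/a_t)] = 2898 m/s.
Δv₂ = v_c2 − v_a = 1270 m/s.
Total Δv = Δv₁ + Δv₂ = 2980 m/s = 2.980 km/s.

Δv_total ≈ 2.98 km/s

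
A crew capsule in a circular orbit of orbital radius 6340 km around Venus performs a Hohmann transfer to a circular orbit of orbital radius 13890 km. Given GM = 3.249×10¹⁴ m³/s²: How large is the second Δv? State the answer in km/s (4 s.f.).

Δv ≈ 1.007 km/s

r₁ = 6340 km = 6.340×10⁶ m.
r₂ = 13890 km = 1.389×10⁷ m.
Transfer ellipse a_t = (r₁ + r₂)/2 = 1.012×10⁷ m.
At r₁: circular v_c1 = √(μ/r₁) = 7159 m/s; transfer-periapsis v_p = √[μ(2/r₁ − 1/a_t)] = 8389 m/s.
At r₂: circular v_c2 = √(μ/r₂) = 4836 m/s; transfer-apoapsis v_a = √[μ(2/r₂ − 1/a_t)] = 3829 m/s.
Δv₂ = v_c2 − v_a = 1007 m/s.
= 1.007 km/s.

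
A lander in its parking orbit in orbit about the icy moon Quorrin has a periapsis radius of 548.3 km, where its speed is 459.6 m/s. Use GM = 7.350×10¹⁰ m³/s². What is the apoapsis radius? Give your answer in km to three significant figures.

apoapsis radius ≈ 2040 km

r_p = 5.483×10⁵ m.
Specific energy ε = v²/2 − μ/r = -2.843×10⁴ J/kg, so a = −μ/(2ε) = 1.292×10⁶ m.
The apsides satisfy r_p + r_a = 2a, so the apoapsis radius is 2a − r_p = 2.037×10⁶ m = 2036.6 km.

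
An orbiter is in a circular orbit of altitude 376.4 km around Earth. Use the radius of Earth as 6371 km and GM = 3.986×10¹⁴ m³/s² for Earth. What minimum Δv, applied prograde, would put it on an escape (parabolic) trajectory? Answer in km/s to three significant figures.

r = 6371 + 376.4 = 6747.4 km = 6.7474×10⁶ m.
Circular speed v_c = √(μ/r) = 7686 m/s.
Escape speed v_esc = √(2μ/r) = √2 × v_c = 10870 m/s.
Δv = v_esc − v_c = 3184 m/s = 3.184 km/s.

Δv ≈ 3.18 km/s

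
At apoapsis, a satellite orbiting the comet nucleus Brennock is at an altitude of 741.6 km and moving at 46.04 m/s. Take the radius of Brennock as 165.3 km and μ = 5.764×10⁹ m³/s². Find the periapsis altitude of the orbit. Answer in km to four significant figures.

periapsis altitude ≈ 16.19 km

r_a = 165.3 + 741.6 = 906.90 km = 9.069×10⁵ m.
Specific energy ε = v²/2 − μ/r = -5.296×10³ J/kg, so a = −μ/(2ε) = 5.442×10⁵ m.
The apsides satisfy r_p + r_a = 2a, so the periapsis radius is 2a − r_a = 1.815×10⁵ m = 181.49 km.
Periapsis altitude = 181.49 − 165.3 = 16.194 km.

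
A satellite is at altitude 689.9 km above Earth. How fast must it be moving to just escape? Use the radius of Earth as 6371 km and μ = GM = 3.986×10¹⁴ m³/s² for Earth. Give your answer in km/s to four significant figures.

v_esc ≈ 10.63 km/s

r = 6371 + 689.9 = 7060.9 km = 7.0609×10⁶ m.
Escape speed v_esc = √(2μ/r) = √(2 × 3.986×10¹⁴ / 7.061×10⁶) = √(1.129×10⁸) = 10630 m/s.
= 10.63 km/s.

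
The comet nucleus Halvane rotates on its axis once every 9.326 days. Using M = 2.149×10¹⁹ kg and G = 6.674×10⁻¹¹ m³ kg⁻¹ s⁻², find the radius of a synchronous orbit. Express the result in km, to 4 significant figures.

μ = GM = 6.674×10⁻¹¹ × 2.149×10¹⁹ = 1.434×10⁹ m³/s².
T = 9.326 days = 8.058×10⁵ s.
A synchronous orbit has period T, so by Kepler's third law a = (μT²/4π²)^(1/3).
μT²/4π² = 1.434×10⁹ × (8.058×10⁵)² / 39.48 = 2.359×10¹⁹ m³.
a = 2.868×10⁶ m = 2867.9 km.

r_sync ≈ 2868 km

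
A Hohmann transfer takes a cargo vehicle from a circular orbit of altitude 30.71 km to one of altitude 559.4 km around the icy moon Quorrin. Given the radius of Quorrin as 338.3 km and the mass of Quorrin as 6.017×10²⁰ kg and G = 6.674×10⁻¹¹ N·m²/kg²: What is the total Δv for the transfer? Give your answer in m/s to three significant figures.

μ = GM = 6.674×10⁻¹¹ × 6.017×10²⁰ = 4.016×10¹⁰ m³/s².
r₁ = 338.3 + 30.71 = 369.01 km = 3.6901×10⁵ m.
r₂ = 338.3 + 559.4 = 897.70 km = 8.9770×10⁵ m.
Transfer ellipse a_t = (r₁ + r₂)/2 = 6.334×10⁵ m.
At r₁: circular v_c1 = √(μ/r₁) = 329.9 m/s; transfer-periapsis v_p = √[μ(2/r₁ − 1/a_t)] = 392.7 m/s.
Δv₁ = v_p − v_c1 = 62.85 m/s.
At r₂: circular v_c2 = √(μ/r₂) = 211.5 m/s; transfer-apoapsis v_a = √[μ(2/r₂ − 1/a_t)] = 161.4 m/s.
Δv₂ = v_c2 − v_a = 50.06 m/s.
Total Δv = Δv₁ + Δv₂ = 112.9 m/s.

Δv_total ≈ 113 m/s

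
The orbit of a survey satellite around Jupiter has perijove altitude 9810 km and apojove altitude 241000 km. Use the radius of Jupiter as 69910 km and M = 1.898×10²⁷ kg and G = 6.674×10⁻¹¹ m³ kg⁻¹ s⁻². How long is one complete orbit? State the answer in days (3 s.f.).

μ = GM = 6.674×10⁻¹¹ × 1.898×10²⁷ = 1.267×10¹⁷ m³/s².
r_p = 69910 + 9810 = 79720 km = 7.9720×10⁷ m.
r_a = 69910 + 241000 = 310910 km = 3.1091×10⁸ m.
Semi-major axis a = (r_p + r_a)/2 = (79720 + 3.1091×10⁵)/2 = 1.9532×10⁵ km = 1.953×10⁸ m.
By Kepler's third law T = 2π√(a³/μ) = 2π × 7.669×10³ = 4.819×10⁴ s.
= 0.5577 days.

T ≈ 0.558 days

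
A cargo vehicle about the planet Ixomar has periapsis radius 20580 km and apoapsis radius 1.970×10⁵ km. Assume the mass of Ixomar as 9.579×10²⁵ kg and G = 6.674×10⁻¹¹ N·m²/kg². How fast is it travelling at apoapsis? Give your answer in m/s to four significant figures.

μ = GM = 6.674×10⁻¹¹ × 9.579×10²⁵ = 6.393×10¹⁵ m³/s².
Semi-major axis a = (r_p + r_a)/2 = 1.0879×10⁵ km = 1.088×10⁸ m.
Vis-viva: v² = μ(2/r − 1/a) = 6.393×10¹⁵ × (1.015×10⁻⁸ − 9.192×10⁻⁹) = 6.139×10⁶ m²/s².
v = 2478 m/s.

v ≈ 2478 m/s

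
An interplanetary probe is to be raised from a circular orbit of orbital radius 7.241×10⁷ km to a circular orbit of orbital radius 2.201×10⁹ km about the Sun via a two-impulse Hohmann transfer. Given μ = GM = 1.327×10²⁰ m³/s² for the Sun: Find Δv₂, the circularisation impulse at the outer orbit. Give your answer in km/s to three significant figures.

r₁ = 7.241×10⁷ km = 7.241×10¹⁰ m.
r₂ = 2.201×10⁹ km = 2.201×10¹² m.
Transfer ellipse a_t = (r₁ + r₂)/2 = 1.137×10¹² m.
At r₁: circular v_c1 = √(μ/r₁) = 42810 m/s; transfer-perihelion v_p = √[μ(2/r₁ − 1/a_t)] = 59570 m/s.
At r₂: circular v_c2 = √(μ/r₂) = 7765 m/s; transfer-aphelion v_a = √[μ(2/r₂ − 1/a_t)] = 1960 m/s.
Δv₂ = v_c2 − v_a = 5805 m/s.
= 5.805 km/s.

Δv ≈ 5.80 km/s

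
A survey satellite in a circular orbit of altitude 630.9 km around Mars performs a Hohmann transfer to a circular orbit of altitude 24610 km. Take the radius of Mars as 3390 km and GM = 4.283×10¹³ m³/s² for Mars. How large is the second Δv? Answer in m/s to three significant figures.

Δv ≈ 617 m/s

r₁ = 3390 + 630.9 = 4020.9 km = 4.0209×10⁶ m.
r₂ = 3390 + 24610 = 28000 km = 2.8000×10⁷ m.
Transfer ellipse a_t = (r₁ + r₂)/2 = 1.601×10⁷ m.
At r₁: circular v_c1 = √(μ/r₁) = 3264 m/s; transfer-periapsis v_p = √[μ(2/r₁ − 1/a_t)] = 4316 m/s.
At r₂: circular v_c2 = √(μ/r₂) = 1237 m/s; transfer-apoapsis v_a = √[μ(2/r₂ − 1/a_t)] = 619.8 m/s.
Δv₂ = v_c2 − v_a = 617.0 m/s.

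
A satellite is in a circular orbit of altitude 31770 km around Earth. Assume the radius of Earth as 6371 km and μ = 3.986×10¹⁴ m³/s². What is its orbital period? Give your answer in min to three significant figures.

T ≈ 1240 min

r = 6371 + 31770 = 38141 km = 3.8141×10⁷ m.
Kepler's third law: T = 2π√(r³/μ) = 2π√((3.814×10⁷)³ / 3.986×10¹⁴).
r³/μ = 1.392×10⁸ s², so T = 2π × 1.180×10⁴ = 7.413×10⁴ s.
Converting: 7.413×10⁴ s ÷ 60.00 = 1236 min.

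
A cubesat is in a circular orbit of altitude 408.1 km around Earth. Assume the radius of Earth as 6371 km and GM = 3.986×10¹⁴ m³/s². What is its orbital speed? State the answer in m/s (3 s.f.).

r = 6371 + 408.1 = 6779.1 km = 6.7791×10⁶ m.
For a circular orbit v = √(μ/r) = √(3.986×10¹⁴ / 6.779×10⁶) = √(5.880×10⁷) = 7668 m/s.

v ≈ 7670 m/s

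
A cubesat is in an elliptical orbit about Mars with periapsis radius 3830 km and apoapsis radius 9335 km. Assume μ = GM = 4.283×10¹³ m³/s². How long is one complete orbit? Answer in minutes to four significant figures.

Semi-major axis a = (r_p + r_a)/2 = (3830.0 + 9335.0)/2 = 6582.5 km = 6.582×10⁶ m.
By Kepler's third law T = 2π√(a³/μ) = 2π × 2.581×10³ = 1.621×10⁴ s.
= 270.2 minutes.

T ≈ 270.2 minutes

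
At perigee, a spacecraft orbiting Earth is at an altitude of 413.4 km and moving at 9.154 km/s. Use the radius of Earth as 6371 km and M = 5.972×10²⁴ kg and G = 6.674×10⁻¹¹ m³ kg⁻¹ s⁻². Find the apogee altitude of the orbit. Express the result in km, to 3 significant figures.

apogee altitude ≈ 10500 km

μ = GM = 6.674×10⁻¹¹ × 5.972×10²⁴ = 3.986×10¹⁴ m³/s².
r_p = 6371 + 413.4 = 6784.4 km = 6.784×10⁶ m.
Specific energy ε = v²/2 − μ/r = -1.685×10⁷ J/kg, so a = −μ/(2ε) = 1.183×10⁷ m.
The apsides satisfy r_p + r_a = 2a, so the apogee radius is 2a − r_p = 1.687×10⁷ m = 16869 km.
Apogee altitude = 16869 − 6371 = 10498 km.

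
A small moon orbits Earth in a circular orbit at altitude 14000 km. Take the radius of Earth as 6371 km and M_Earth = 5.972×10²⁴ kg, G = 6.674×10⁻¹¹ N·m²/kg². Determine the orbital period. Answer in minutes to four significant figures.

T ≈ 482.3 minutes

μ = GM = 6.674×10⁻¹¹ × 5.972×10²⁴ = 3.986×10¹⁴ m³/s².
r = 6371 + 14000 = 20371 km = 2.0371×10⁷ m.
Kepler's third law: T = 2π√(r³/μ) = 2π√((2.037×10⁷)³ / 3.986×10¹⁴).
r³/μ = 2.121×10⁷ s², so T = 2π × 4.605×10³ = 2.894×10⁴ s.
Converting: 2.894×10⁴ s ÷ 60.00 = 482.3 minutes.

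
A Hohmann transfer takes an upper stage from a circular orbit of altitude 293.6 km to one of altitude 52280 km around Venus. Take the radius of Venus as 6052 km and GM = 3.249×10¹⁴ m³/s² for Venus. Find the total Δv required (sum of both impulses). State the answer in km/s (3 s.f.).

r₁ = 6052 + 293.6 = 6345.6 km = 6.3456×10⁶ m.
r₂ = 6052 + 52280 = 58332 km = 5.8332×10⁷ m.
Transfer ellipse a_t = (r₁ + r₂)/2 = 3.234×10⁷ m.
At r₁: circular v_c1 = √(μ/r₁) = 7155 m/s; transfer-periapsis v_p = √[μ(2/r₁ − 1/a_t)] = 9610 m/s.
Δv₁ = v_p − v_c1 = 2455 m/s.
At r₂: circular v_c2 = √(μ/r₂) = 2360 m/s; transfer-apoapsis v_a = √[μ(2/r₂ − 1/a_t)] = 1045 m/s.
Δv₂ = v_c2 − v_a = 1315 m/s.
Total Δv = Δv₁ + Δv₂ = 3769 m/s = 3.769 km/s.

Δv_total ≈ 3.77 km/s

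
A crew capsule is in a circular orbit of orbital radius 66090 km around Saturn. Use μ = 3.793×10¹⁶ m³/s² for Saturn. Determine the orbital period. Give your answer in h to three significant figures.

T ≈ 4.81 h

r = 66090 km = 6.609×10⁷ m.
Kepler's third law: T = 2π√(r³/μ) = 2π√((6.609×10⁷)³ / 3.793×10¹⁶).
r³/μ = 7.611×10⁶ s², so T = 2π × 2.759×10³ = 1.733×10⁴ s.
Converting: 1.733×10⁴ s ÷ 3600 = 4.815 h.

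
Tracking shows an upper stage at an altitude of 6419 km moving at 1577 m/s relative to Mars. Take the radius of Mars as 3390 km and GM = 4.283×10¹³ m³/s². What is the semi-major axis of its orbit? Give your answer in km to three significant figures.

r = 3390 + 6419 = 9809.0 km = 9.809×10⁶ m.
Specific orbital energy ε = v²/2 − μ/r = (1577)²/2 − 4.283×10¹³/9.809×10⁶ = -3.123×10⁶ J/kg.
Since ε = −μ/(2a), a = −μ/(2ε) = 6.857×10⁶ m = 6857.3 km.

a ≈ 6860 km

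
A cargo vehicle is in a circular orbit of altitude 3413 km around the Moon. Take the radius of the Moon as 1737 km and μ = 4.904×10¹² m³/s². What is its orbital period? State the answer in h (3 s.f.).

T ≈ 9.21 h

r = 1737 + 3413 = 5150.0 km = 5.1500×10⁶ m.
Kepler's third law: T = 2π√(r³/μ) = 2π√((5.150×10⁶)³ / 4.904×10¹²).
r³/μ = 2.785×10⁷ s², so T = 2π × 5.278×10³ = 3.316×10⁴ s.
Converting: 3.316×10⁴ s ÷ 3600 = 9.211 h.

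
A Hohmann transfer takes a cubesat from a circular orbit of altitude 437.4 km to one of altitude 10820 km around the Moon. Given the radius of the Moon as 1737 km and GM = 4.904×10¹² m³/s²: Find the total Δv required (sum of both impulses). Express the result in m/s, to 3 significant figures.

Δv_total ≈ 744 m/s

r₁ = 1737 + 437.4 = 2174.4 km = 2.1744×10⁶ m.
r₂ = 1737 + 10820 = 12557 km = 1.2557×10⁷ m.
Transfer ellipse a_t = (r₁ + r₂)/2 = 7.366×10⁶ m.
At r₁: circular v_c1 = √(μ/r₁) = 1502 m/s; transfer-perilune v_p = √[μ(2/r₁ − 1/a_t)] = 1961 m/s.
Δv₁ = v_p − v_c1 = 459.1 m/s.
At r₂: circular v_c2 = √(μ/r₂) = 624.9 m/s; transfer-apolune v_a = √[μ(2/r₂ − 1/a_t)] = 339.5 m/s.
Δv₂ = v_c2 − v_a = 285.4 m/s.
Total Δv = Δv₁ + Δv₂ = 744.4 m/s.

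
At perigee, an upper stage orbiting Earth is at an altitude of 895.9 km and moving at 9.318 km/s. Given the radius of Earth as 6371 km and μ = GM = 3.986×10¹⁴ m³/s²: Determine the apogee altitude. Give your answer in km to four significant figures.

apogee altitude ≈ 21210 km

r_p = 6371 + 895.9 = 7266.9 km = 7.267×10⁶ m.
Specific energy ε = v²/2 − μ/r = -1.144×10⁷ J/kg, so a = −μ/(2ε) = 1.742×10⁷ m.
The apsides satisfy r_p + r_a = 2a, so the apogee radius is 2a − r_p = 2.758×10⁷ m = 27579 km.
Apogee altitude = 27579 − 6371 = 21208 km.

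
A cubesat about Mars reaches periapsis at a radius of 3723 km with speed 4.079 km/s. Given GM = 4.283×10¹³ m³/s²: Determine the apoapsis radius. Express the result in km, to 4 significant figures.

r_p = 3.723×10⁶ m.
Specific energy ε = v²/2 − μ/r = -3.185×10⁶ J/kg, so a = −μ/(2ε) = 6.724×10⁶ m.
The apsides satisfy r_p + r_a = 2a, so the apoapsis radius is 2a − r_p = 9.724×10⁶ m = 9724.2 km.

apoapsis radius ≈ 9724 km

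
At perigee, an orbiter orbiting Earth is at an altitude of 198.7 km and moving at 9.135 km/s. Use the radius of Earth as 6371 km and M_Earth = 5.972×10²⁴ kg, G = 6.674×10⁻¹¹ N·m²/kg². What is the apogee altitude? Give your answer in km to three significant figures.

μ = GM = 6.674×10⁻¹¹ × 5.972×10²⁴ = 3.986×10¹⁴ m³/s².
r_p = 6371 + 198.7 = 6569.7 km = 6.570×10⁶ m.
Specific energy ε = v²/2 − μ/r = -1.894×10⁷ J/kg, so a = −μ/(2ε) = 1.052×10⁷ m.
The apsides satisfy r_p + r_a = 2a, so the apogee radius is 2a − r_p = 1.447×10⁷ m = 14470 km.
Apogee altitude = 14470 − 6371 = 8098.7 km.

apogee altitude ≈ 8100 km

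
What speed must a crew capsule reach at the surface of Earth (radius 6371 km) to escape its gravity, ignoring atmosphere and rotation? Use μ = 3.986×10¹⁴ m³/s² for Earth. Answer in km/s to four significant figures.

r = R = 6.371×10⁶ m.
Escape speed v_esc = √(2μ/r) = √(2 × 3.986×10¹⁴ / 6.371×10⁶) = √(1.251×10⁸) = 11190 m/s.
= 11.19 km/s.

v_esc ≈ 11.19 km/s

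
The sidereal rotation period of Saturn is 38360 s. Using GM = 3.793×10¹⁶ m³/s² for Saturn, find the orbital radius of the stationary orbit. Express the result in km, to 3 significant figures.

A synchronous orbit has period T, so by Kepler's third law a = (μT²/4π²)^(1/3).
μT²/4π² = 3.793×10¹⁶ × (3.836×10⁴)² / 39.48 = 1.414×10²⁴ m³.
a = 1.122×10⁸ m = 1.1223×10⁵ km.

r_sync ≈ 1.12×10⁵ km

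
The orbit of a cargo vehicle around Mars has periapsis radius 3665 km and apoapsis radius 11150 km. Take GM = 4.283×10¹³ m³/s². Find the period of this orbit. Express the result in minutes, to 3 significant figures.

T ≈ 323 minutes

Semi-major axis a = (r_p + r_a)/2 = (3665.0 + 11150)/2 = 7407.5 km = 7.408×10⁶ m.
By Kepler's third law T = 2π√(a³/μ) = 2π × 3.081×10³ = 1.936×10⁴ s.
= 322.6 minutes.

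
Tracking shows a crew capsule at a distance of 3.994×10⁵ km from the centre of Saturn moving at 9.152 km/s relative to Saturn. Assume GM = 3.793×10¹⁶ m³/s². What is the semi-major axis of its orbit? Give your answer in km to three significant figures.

r = 3.994×10⁸ m.
Specific orbital energy ε = v²/2 − μ/r = (9152)²/2 − 3.793×10¹⁶/3.994×10⁸ = -5.309×10⁷ J/kg.
Since ε = −μ/(2a), a = −μ/(2ε) = 3.572×10⁸ m = 3.5724×10⁵ km.

a ≈ 3.57×10⁵ km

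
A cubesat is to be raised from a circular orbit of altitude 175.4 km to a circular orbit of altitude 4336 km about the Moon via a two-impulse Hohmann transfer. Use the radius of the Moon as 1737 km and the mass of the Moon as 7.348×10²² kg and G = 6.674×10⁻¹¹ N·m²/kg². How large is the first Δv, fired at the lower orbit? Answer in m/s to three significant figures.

Δv ≈ 374 m/s

μ = GM = 6.674×10⁻¹¹ × 7.348×10²² = 4.904×10¹² m³/s².
r₁ = 1737 + 175.4 = 1912.4 km = 1.9124×10⁶ m.
r₂ = 1737 + 4336 = 6073.0 km = 6.0730×10⁶ m.
Transfer ellipse a_t = (r₁ + r₂)/2 = 3.993×10⁶ m.
At r₁: circular v_c1 = √(μ/r₁) = 1601 m/s; transfer-perilune v_p = √[μ(2/r₁ − 1/a_t)] = 1975 m/s.
Δv₁ = v_p − v_c1 = 373.6 m/s.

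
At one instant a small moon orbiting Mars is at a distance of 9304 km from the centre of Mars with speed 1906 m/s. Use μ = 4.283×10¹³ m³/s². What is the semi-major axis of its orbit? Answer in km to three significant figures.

r = 9.304×10⁶ m.
Specific orbital energy ε = v²/2 − μ/r = (1906)²/2 − 4.283×10¹³/9.304×10⁶ = -2.787×10⁶ J/kg.
Since ε = −μ/(2a), a = −μ/(2ε) = 7.684×10⁶ m = 7683.9 km.

a ≈ 7680 km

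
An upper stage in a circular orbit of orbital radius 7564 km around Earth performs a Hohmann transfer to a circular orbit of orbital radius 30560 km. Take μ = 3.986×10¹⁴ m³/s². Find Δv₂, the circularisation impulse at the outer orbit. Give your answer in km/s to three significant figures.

Δv ≈ 1.34 km/s

r₁ = 7564 km = 7.564×10⁶ m.
r₂ = 30560 km = 3.056×10⁷ m.
Transfer ellipse a_t = (r₁ + r₂)/2 = 1.906×10⁷ m.
At r₁: circular v_c1 = √(μ/r₁) = 7259 m/s; transfer-perigee v_p = √[μ(2/r₁ − 1/a_t)] = 9191 m/s.
At r₂: circular v_c2 = √(μ/r₂) = 3612 m/s; transfer-apogee v_a = √[μ(2/r₂ − 1/a_t)] = 2275 m/s.
Δv₂ = v_c2 − v_a = 1337 m/s.
= 1.337 km/s.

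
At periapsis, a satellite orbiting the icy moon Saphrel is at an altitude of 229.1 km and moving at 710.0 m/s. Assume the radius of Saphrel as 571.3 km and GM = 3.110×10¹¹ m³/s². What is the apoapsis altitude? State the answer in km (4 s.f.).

apoapsis altitude ≈ 906.6 km

r_p = 571.3 + 229.1 = 800.40 km = 8.004×10⁵ m.
Specific energy ε = v²/2 − μ/r = -1.365×10⁵ J/kg, so a = −μ/(2ε) = 1.139×10⁶ m.
The apsides satisfy r_p + r_a = 2a, so the apoapsis radius is 2a − r_p = 1.478×10⁶ m = 1477.9 km.
Apoapsis altitude = 1477.9 − 571.3 = 906.59 km.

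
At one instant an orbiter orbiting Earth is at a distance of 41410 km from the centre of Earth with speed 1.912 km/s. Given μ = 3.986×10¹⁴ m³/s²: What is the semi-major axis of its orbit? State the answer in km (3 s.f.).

a ≈ 25600 km

r = 4.141×10⁷ m.
Vis-viva rearranged: 1/a = 2/r − v²/μ = 4.830×10⁻⁸ − 9.171×10⁻⁹ = 3.913×10⁻⁸ m⁻¹.
a = 2.556×10⁷ m = 25558 km.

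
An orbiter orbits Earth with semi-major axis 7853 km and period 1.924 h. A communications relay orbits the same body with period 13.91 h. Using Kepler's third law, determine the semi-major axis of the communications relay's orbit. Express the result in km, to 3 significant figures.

Kepler's third law: a³ ∝ T², so a₂ = a₁ (T₂/T₁)^(2/3).
T₂/T₁ = 7.230, (T₂/T₁)^(2/3) = 3.739.
a₂ = 7853 × 3.739 = 29360 km.

a₂ ≈ 29400 km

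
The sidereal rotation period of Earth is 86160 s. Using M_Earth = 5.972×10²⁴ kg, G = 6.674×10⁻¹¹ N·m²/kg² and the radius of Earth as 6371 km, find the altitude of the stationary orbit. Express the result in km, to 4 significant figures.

μ = GM = 6.674×10⁻¹¹ × 5.972×10²⁴ = 3.986×10¹⁴ m³/s².
A synchronous orbit has period T, so by Kepler's third law a = (μT²/4π²)^(1/3).
μT²/4π² = 3.986×10¹⁴ × (8.616×10⁴)² / 39.48 = 7.495×10²² m³.
a = 4.216×10⁷ m = 42162 km.
Altitude h = a − R = 42162 − 6371 = 35791 km.

h_sync ≈ 35790 km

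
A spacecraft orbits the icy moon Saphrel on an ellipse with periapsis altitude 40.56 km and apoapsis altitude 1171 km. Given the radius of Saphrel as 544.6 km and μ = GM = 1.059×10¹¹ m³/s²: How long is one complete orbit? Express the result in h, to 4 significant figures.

T ≈ 6.617 h

r_p = 544.6 + 40.56 = 585.16 km = 5.8516×10⁵ m.
r_a = 544.6 + 1171 = 1715.6 km = 1.7156×10⁶ m.
Semi-major axis a = (r_p + r_a)/2 = (585.16 + 1715.6)/2 = 1150.4 km = 1.150×10⁶ m.
By Kepler's third law T = 2π√(a³/μ) = 2π × 3.792×10³ = 2.382×10⁴ s.
= 6.617 h.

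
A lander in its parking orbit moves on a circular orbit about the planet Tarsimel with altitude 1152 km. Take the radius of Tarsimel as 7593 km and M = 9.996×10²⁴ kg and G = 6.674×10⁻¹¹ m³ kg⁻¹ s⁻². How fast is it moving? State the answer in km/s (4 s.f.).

μ = GM = 6.674×10⁻¹¹ × 9.996×10²⁴ = 6.671×10¹⁴ m³/s².
r = 7593 + 1152 = 8745.0 km = 8.7450×10⁶ m.
For a circular orbit v = √(μ/r) = √(6.671×10¹⁴ / 8.745×10⁶) = √(7.629×10⁷) = 8734 m/s.
That is 8.734 km/s.

v ≈ 8.734 km/s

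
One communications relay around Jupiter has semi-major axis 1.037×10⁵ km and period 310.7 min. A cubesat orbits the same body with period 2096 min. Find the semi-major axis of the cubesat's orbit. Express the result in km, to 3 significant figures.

a₂ ≈ 3.70×10⁵ km

Kepler's third law: a³ ∝ T², so a₂ = a₁ (T₂/T₁)^(2/3).
T₂/T₁ = 6.746, (T₂/T₁)^(2/3) = 3.570.
a₂ = 1.037×10⁵ × 3.570 = 3.702×10⁵ km.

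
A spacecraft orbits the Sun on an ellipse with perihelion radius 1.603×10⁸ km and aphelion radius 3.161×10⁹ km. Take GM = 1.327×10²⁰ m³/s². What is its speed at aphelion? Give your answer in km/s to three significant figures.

v ≈ 2.01 km/s

Semi-major axis a = (r_p + r_a)/2 = 1.6606×10⁹ km = 1.661×10¹² m.
Vis-viva: v² = μ(2/r − 1/a) = 1.327×10²⁰ × (6.327×10⁻¹³ − 6.022×10⁻¹³) = 4.052×10⁶ m²/s².
v = 2013 m/s = 2.013 km/s.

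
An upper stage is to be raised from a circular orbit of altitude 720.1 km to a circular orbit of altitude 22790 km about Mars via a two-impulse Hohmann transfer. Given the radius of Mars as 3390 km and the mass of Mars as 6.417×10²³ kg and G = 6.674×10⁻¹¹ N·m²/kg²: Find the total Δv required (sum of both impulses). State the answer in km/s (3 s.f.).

Δv_total ≈ 1.63 km/s

μ = GM = 6.674×10⁻¹¹ × 6.417×10²³ = 4.283×10¹³ m³/s².
r₁ = 3390 + 720.1 = 4110.1 km = 4.1101×10⁶ m.
r₂ = 3390 + 22790 = 26180 km = 2.6180×10⁷ m.
Transfer ellipse a_t = (r₁ + r₂)/2 = 1.515×10⁷ m.
At r₁: circular v_c1 = √(μ/r₁) = 3228 m/s; transfer-periapsis v_p = √[μ(2/r₁ − 1/a_t)] = 4244 m/s.
Δv₁ = v_p − v_c1 = 1016 m/s.
At r₂: circular v_c2 = √(μ/r₂) = 1279 m/s; transfer-apoapsis v_a = √[μ(2/r₂ − 1/a_t)] = 666.3 m/s.
Δv₂ = v_c2 − v_a = 612.7 m/s.
Total Δv = Δv₁ + Δv₂ = 1629 m/s = 1.629 km/s.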